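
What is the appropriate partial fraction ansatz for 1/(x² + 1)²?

Repeated quadratic factor: (Px + Q)/(x² + 1) + (Rx + S)/(x² + 1)²


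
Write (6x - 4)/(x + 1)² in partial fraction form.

(6x - 4) = P(x + 1) + Q. At x = -1: Q = 6·(-1) - 4 = -10. Coeff of x: P = 6
Result: 6/(x + 1) - 10/(x + 1)²


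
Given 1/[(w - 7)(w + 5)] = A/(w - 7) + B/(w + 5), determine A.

Cover-up at w = 7: A = 1/(7 + 5) = 1/12


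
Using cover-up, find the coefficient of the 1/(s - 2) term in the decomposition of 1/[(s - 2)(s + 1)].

Cover (s - 2), set s=2: 1/((s + 1) at s=2) = 1/(3) = 1/3


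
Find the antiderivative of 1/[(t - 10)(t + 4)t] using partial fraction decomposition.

Cover-up: P = 1/140, Q = 1/56, R = -1/40. Decomposition: (1/140)/(t - 10) + (1/56)/(t + 4) - (1/40)/t. Integrate each term: (1/140) ln|(t - 10)| + (1/56) ln|(t + 4)| - (1/40) ln|t| + C


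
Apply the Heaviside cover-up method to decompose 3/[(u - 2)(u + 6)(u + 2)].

Cover (u - 2), u=2: A = 3/[(2 + 6)(2 + 2)] = 3/32. Cover (u + 6), u=-6: B = 3/[(-6 - 2)(-6 + 2)] = 3/32. Cover (u + 2), u=-2: C = 3/[(-2 - 2)(-2 + 6)] = -3/16.
Result: (3/32)/(u - 2) + (3/32)/(u + 6) - (3/16)/(u + 2)


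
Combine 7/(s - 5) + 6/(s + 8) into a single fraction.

Common denominator (s - 5)(s + 8). Numerator: 7(s + 8) + 6(s - 5) = (7s + 56) + (6s - 30) = 13s + 26
Result: (13s + 26)/[(s - 5)(s + 8)]


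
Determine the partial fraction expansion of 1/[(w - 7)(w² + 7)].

Cover-up at w = 7: P = 1/(7² + 7) = 1/56. Then Q = -P = -1/56, R = -P·(0 + 7) = -1/8
Result: (1/56)/(w - 7) - ((1/56)w + 1/8)/(w² + 7)


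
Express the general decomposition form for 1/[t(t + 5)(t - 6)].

Three distinct linear factors: P/t + Q/(t + 5) + R/(t - 6)


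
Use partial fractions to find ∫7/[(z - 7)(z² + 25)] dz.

Cover-up at z=7: P = 7/(7²+25) = 7/74. Coeff matching: Q = -7/74, R = -49/74. Decomposition: (7/74)/(z - 7) - ((7/74)z + 49/74)/(z² + 25). Integrate: linear → ln, quadratic → (1/2)ln + arctan: (7/74) ln|(z - 7)| - (7/148) ln(z² + 25) - (49/370) arctan(z/5) + C


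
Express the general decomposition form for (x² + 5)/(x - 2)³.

Repeated linear factor (power 3): P/(x - 2) + Q/(x - 2)² + R/(x - 2)³


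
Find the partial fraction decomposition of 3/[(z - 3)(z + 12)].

3/(z - 3)(z + 12) = P/(z - 3) + Q/(z + 12). P = 3/(3 + 12) = 1/5, Q = 3/(-12 - 3) = -1/5
Result: (1/5)/(z - 3) - (1/5)/(z + 12)


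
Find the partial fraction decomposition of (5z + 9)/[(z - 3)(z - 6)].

At z=3: A = (5·3 + 9)/(3 - 6) = -8. At z=6: B = (5·6 + 9)/(6 - 3) = 13
Result: -8/(z - 3) + 13/(z - 6)


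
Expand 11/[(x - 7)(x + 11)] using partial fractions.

11/(x - 7)(x + 11) = A/(x - 7) + B/(x + 11). A = 11/(7 + 11) = 11/18, B = 11/(-11 - 7) = -11/18
Result: (11/18)/(x - 7) - (11/18)/(x + 11)


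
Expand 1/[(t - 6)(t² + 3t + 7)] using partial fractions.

Cover-up at t = 6: α = 1/(6² + 3·6 + 7) = 1/61. Then β = -α = -1/61, γ = -α·(3 + 6) = -9/61
Result: (1/61)/(t - 6) - ((1/61)t + 9/61)/(t² + 3t + 7)


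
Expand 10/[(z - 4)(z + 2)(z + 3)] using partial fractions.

Using cover-up method: α = 5/21, β = -5/3, γ = 10/7
Result: (5/21)/(z - 4) - (5/3)/(z + 2) + (10/7)/(z + 3)


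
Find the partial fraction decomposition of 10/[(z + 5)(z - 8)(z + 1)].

Using cover-up method: P = 5/26, Q = 10/117, R = -5/18
Result: (5/26)/(z + 5) + (10/117)/(z - 8) - (5/18)/(z + 1)


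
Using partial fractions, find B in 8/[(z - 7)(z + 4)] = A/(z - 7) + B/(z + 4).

Cover-up at z = -4: B = 8/(-4 - 7) = -8/11


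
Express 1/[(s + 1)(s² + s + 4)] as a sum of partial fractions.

Cover-up at s = -1: α = 1/((-1)² + 1·(-1) + 4) = 1/4. Then β = -α = -1/4, γ = -α·(1 - 1) = 0
Result: (1/4)/(s + 1) - ((1/4)s)/(s² + s + 4)


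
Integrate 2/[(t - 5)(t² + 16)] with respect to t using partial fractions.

Cover-up at t=5: α = 2/(5²+16) = 2/41. Coeff matching: β = -2/41, γ = -10/41. Decomposition: (2/41)/(t - 5) - ((2/41)t + 10/41)/(t² + 16). Integrate: linear → ln, quadratic → (1/2)ln + arctan: (2/41) ln|(t - 5)| - (1/41) ln(t² + 16) - (5/82) arctan(t/4) + C


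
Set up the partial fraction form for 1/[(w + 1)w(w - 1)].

Three distinct linear factors: α/(w + 1) + β/w + γ/(w - 1)


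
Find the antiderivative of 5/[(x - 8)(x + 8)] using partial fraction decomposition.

Decompose: 5/[(x - 8)(x + 8)] = (5/16)/(x - 8) - (5/16)/(x + 8). Integrate each term: (5/16) ln|(x - 8)| - (5/16) ln|(x + 8)| + C


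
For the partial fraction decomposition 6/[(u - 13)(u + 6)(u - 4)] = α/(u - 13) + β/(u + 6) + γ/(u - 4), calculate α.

Cover-up at u = 13: α = 6/[(13 + 6)(13 - 4)] = 6/[(19)(9)] = 6/171 = 2/57


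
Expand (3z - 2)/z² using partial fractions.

(3z - 2) = Az + B. At z = 0: B = 3·0 - 2 = -2. Coeff of z: A = 3
Result: 3/z - 2/z²


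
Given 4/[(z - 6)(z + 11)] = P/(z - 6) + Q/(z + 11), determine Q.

Cover-up at z = -11: Q = 4/(-11 - 6) = -4/17


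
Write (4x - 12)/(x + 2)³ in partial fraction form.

(4x - 12) = P(x + 2)² + Q(x + 2) + R. At x = -2: R = 4·(-2) - 12 = -20. Coefficients: P = 0, Q = 4
Result: 4/(x + 2)² - 20/(x + 2)³


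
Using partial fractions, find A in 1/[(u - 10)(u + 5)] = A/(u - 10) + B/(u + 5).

Cover-up at u = 10: A = 1/(10 + 5) = 1/15


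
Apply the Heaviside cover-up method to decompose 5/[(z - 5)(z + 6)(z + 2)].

Cover (z - 5), z=5: P = 5/[(5 + 6)(5 + 2)] = 5/77. Cover (z + 6), z=-6: Q = 5/[(-6 - 5)(-6 + 2)] = 5/44. Cover (z + 2), z=-2: R = 5/[(-2 - 5)(-2 + 6)] = -5/28.
Result: (5/77)/(z - 5) + (5/44)/(z + 6) - (5/28)/(z + 2)


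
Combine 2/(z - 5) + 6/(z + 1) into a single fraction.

Common denominator (z - 5)(z + 1). Numerator: 2(z + 1) + 6(z - 5) = (2z + 2) + (6z - 30) = 8z - 28
Result: (8z - 28)/[(z - 5)(z + 1)]


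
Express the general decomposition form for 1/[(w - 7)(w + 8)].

Distinct linear factors: P/(w - 7) + Q/(w + 8)


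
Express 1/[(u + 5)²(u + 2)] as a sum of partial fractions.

Cover-up at u=-2: γ = 1/(-2 + 5)² = 1/9. Cover-up at u=-5: β = 1/(-5 + 2) = -1/3. Comparing u² coeff: α = -γ = -1/9
Result: (-1/9)/(u + 5) - (1/3)/(u + 5)² + (1/9)/(u + 2)


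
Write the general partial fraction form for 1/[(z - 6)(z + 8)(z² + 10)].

Two linear + quadratic: P/(z - 6) + Q/(z + 8) + (Rz + S)/(z² + 10)


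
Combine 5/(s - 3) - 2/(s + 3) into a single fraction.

Common denominator (s - 3)(s + 3). Numerator: 5(s + 3) - 2(s - 3) = (5s + 15) - (2s - 6) = 3s + 21
Result: (3s + 21)/[(s - 3)(s + 3)]


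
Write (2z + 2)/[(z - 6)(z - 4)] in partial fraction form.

At z=6: α = (2·6 + 2)/(6 - 4) = 7. At z=4: β = (2·4 + 2)/(4 - 6) = -5
Result: 7/(z - 6) - 5/(z - 4)


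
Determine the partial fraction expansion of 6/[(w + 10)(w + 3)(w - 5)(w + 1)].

Using Heaviside cover-up: (-2/315)/(w + 10) + (3/56)/(w + 3) + (1/120)/(w - 5) - (1/18)/(w + 1)


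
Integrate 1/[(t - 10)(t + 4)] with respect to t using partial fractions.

Decompose: 1/[(t - 10)(t + 4)] = (1/14)/(t - 10) - (1/14)/(t + 4). Integrate each term: (1/14) ln|(t - 10)| - (1/14) ln|(t + 4)| + C


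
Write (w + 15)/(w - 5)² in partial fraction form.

(w + 15) = α(w - 5) + β. At w = 5: β = 1·5 + 15 = 20. Coeff of w: α = 1
Result: 1/(w - 5) + 20/(w - 5)²


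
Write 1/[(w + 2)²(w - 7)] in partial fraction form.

Cover-up at w=7: γ = 1/(7 + 2)² = 1/81. Cover-up at w=-2: β = 1/(-2 - 7) = -1/9. Comparing w² coeff: α = -γ = -1/81
Result: (-1/81)/(w + 2) - (1/9)/(w + 2)² + (1/81)/(w - 7)


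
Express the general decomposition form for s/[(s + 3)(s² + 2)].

Linear + irreducible quadratic: α/(s + 3) + (βs + γ)/(s² + 2)


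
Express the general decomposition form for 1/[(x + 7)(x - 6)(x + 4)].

Three distinct linear factors: α/(x + 7) + β/(x - 6) + γ/(x + 4)


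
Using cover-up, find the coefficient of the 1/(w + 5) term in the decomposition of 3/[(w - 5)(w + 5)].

Cover (w + 5), set w=-5: 3/((w - 5) at w=-5) = 3/(-10) = -3/10


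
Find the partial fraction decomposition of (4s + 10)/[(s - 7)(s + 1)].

At s=7: α = (4·7 + 10)/(7 + 1) = 19/4. At s=-1: β = (4·(-1) + 10)/(-1 - 7) = -3/4
Result: (19/4)/(s - 7) - (3/4)/(s + 1)


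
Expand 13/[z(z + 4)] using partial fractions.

13/z(z + 4) = P/z + Q/(z + 4). P = 13/(0 + 4) = 13/4, Q = 13/(-4 - 0) = -13/4
Result: (13/4)/z - (13/4)/(z + 4)


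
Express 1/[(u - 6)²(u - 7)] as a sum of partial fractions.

Cover-up at u=7: γ = 1/(7 - 6)² = 1. Cover-up at u=6: β = 1/(6 - 7) = -1. Comparing u² coeff: α = -γ = -1
Result: -1/(u - 6) - 1/(u - 6)² + 1/(u - 7)


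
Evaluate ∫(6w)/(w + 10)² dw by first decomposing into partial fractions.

Decompose: α = 6, β = 6·(-10) + 0 = -60, so (6w)/(w + 10)² = 6/(w + 10) - 60/(w + 10)². Integrate: ∫ α/(w + 10) dw = 6 ln|(w + 10)|; ∫ β/(w + 10)² dw = 60/(w + 10). Sum: 6 ln|(w + 10)| + 60/(w + 10) + C


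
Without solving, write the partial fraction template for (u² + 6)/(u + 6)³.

Repeated linear factor (power 3): A/(u + 6) + B/(u + 6)² + C/(u + 6)³


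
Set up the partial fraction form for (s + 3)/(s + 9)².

Repeated linear factor: P/(s + 9) + Q/(s + 9)²


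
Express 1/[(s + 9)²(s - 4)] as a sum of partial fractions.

Cover-up at s=4: R = 1/(4 + 9)² = 1/169. Cover-up at s=-9: Q = 1/(-9 - 4) = -1/13. Comparing s² coeff: P = -R = -1/169
Result: (-1/169)/(s + 9) - (1/13)/(s + 9)² + (1/169)/(s - 4)


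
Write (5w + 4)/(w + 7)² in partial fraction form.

(5w + 4) = α(w + 7) + β. At w = -7: β = 5·(-7) + 4 = -31. Coeff of w: α = 5
Result: 5/(w + 7) - 31/(w + 7)²


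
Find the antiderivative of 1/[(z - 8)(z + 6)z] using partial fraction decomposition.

Cover-up: A = 1/112, B = 1/84, C = -1/48. Decomposition: (1/112)/(z - 8) + (1/84)/(z + 6) - (1/48)/z. Integrate each term: (1/112) ln|(z - 8)| + (1/84) ln|(z + 6)| - (1/48) ln|z| + C


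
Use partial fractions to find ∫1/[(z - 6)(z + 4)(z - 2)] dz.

Cover-up: A = 1/40, B = 1/60, C = -1/24. Decomposition: (1/40)/(z - 6) + (1/60)/(z + 4) - (1/24)/(z - 2). Integrate each term: (1/40) ln|(z - 6)| + (1/60) ln|(z + 4)| - (1/24) ln|(z - 2)| + C


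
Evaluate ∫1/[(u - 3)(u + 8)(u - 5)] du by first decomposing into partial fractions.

Cover-up: A = -1/22, B = 1/143, C = 1/26. Decomposition: (-1/22)/(u - 3) + (1/143)/(u + 8) + (1/26)/(u - 5). Integrate each term: (-1/22) ln|(u - 3)| + (1/143) ln|(u + 8)| + (1/26) ln|(u - 5)| + C


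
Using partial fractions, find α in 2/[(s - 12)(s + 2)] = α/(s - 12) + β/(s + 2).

Cover-up at s = 12: α = 2/(12 + 2) = 2/14 = 1/7


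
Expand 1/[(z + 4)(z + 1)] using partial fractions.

1/(z + 4)(z + 1) = P/(z + 4) + Q/(z + 1). P = 1/(-4 + 1) = -1/3, Q = 1/(-1 + 4) = 1/3
Result: (-1/3)/(z + 4) + (1/3)/(z + 1)


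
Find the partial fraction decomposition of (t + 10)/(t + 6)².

(t + 10) = α(t + 6) + β. At t = -6: β = 1·(-6) + 10 = 4. Coeff of t: α = 1
Result: 1/(t + 6) + 4/(t + 6)²


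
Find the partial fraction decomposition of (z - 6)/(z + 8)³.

(z - 6) = A(z + 8)² + B(z + 8) + C. At z = -8: C = 1·(-8) - 6 = -14. Coefficients: A = 0, B = 1
Result: 1/(z + 8)² - 14/(z + 8)³


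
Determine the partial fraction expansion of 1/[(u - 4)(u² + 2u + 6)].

Cover-up at u = 4: P = 1/(4² + 2·4 + 6) = 1/30. Then Q = -P = -1/30, R = -P·(2 + 4) = -1/5
Result: (1/30)/(u - 4) - ((1/30)u + 1/5)/(u² + 2u + 6)


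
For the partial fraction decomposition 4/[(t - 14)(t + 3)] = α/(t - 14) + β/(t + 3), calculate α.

Cover-up at t = 14: α = 4/(14 + 3) = 4/17


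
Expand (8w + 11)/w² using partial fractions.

(8w + 11) = Pw + Q. At w = 0: Q = 8·0 + 11 = 11. Coeff of w: P = 8
Result: 8/w + 11/w²


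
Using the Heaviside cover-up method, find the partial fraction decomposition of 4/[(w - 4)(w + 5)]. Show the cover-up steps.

Cover (w - 4): set w=4, get A = 4/(4 + 5) = 4/9. Cover (w + 5): set w=-5, get B = 4/(-5 - 4) = -4/9.
Result: (4/9)/(w - 4) - (4/9)/(w + 5)


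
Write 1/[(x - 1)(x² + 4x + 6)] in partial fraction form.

Cover-up at x = 1: α = 1/(1² + 4·1 + 6) = 1/11. Then β = -α = -1/11, γ = -α·(4 + 1) = -5/11
Result: (1/11)/(x - 1) - ((1/11)x + 5/11)/(x² + 4x + 6)


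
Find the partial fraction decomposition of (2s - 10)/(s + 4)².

(2s - 10) = A(s + 4) + B. At s = -4: B = 2·(-4) - 10 = -18. Coeff of s: A = 2
Result: 2/(s + 4) - 18/(s + 4)²


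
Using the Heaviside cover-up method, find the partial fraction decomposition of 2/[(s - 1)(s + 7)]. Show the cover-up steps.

Cover (s - 1): set s=1, get P = 2/(1 + 7) = 1/4. Cover (s + 7): set s=-7, get Q = 2/(-7 - 1) = -1/4.
Result: (1/4)/(s - 1) - (1/4)/(s + 7)


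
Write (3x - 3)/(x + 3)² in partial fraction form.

(3x - 3) = α(x + 3) + β. At x = -3: β = 3·(-3) - 3 = -12. Coeff of x: α = 3
Result: 3/(x + 3) - 12/(x + 3)²


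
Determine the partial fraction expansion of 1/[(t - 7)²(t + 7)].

Cover-up at t=-7: γ = 1/(-7 - 7)² = 1/196. Cover-up at t=7: β = 1/(7 + 7) = 1/14. Comparing t² coeff: α = -γ = -1/196
Result: (-1/196)/(t - 7) + (1/14)/(t - 7)² + (1/196)/(t + 7)


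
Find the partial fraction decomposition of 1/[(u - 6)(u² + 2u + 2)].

Cover-up at u = 6: α = 1/(6² + 2·6 + 2) = 1/50. Then β = -α = -1/50, γ = -α·(2 + 6) = -4/25
Result: (1/50)/(u - 6) - ((1/50)u + 4/25)/(u² + 2u + 2)


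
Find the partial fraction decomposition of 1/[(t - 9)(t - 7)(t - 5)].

Using cover-up method: α = 1/8, β = -1/4, γ = 1/8
Result: (1/8)/(t - 9) - (1/4)/(t - 7) + (1/8)/(t - 5)


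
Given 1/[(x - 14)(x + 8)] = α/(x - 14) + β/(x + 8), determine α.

Cover-up at x = 14: α = 1/(14 + 8) = 1/22


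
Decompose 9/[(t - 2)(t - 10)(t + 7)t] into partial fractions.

Using Heaviside cover-up: (-1/16)/(t - 2) + (9/1360)/(t - 10) - (1/119)/(t + 7) + (9/140)/t


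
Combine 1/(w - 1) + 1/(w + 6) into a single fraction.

Common denominator (w - 1)(w + 6). Numerator: 1(w + 6) + 1(w - 1) = (w + 6) + (w - 1) = 2w + 5
Result: (2w + 5)/[(w - 1)(w + 6)]


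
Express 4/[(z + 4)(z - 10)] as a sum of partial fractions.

4/(z + 4)(z - 10) = P/(z + 4) + Q/(z - 10). P = 4/(-4 - 10) = -2/7, Q = 4/(10 + 4) = 2/7
Result: (-2/7)/(z + 4) + (2/7)/(z - 10)


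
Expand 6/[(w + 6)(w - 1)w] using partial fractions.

Using cover-up method: α = 1/7, β = 6/7, γ = -1
Result: (1/7)/(w + 6) + (6/7)/(w - 1) - 1/w


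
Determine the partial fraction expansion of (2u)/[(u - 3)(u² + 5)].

At u=3: α = (2·3 + 0)/(3² + 5) = 3/7. β = -α = -3/7, γ = 2 - 3·α = 5/7
Result: (3/7)/(u - 3) - ((3/7)u - 5/7)/(u² + 5)


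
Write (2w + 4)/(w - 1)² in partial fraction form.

(2w + 4) = P(w - 1) + Q. At w = 1: Q = 2·1 + 4 = 6. Coeff of w: P = 2
Result: 2/(w - 1) + 6/(w - 1)²


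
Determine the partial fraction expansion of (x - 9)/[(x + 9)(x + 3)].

At x=-9: P = (1·(-9) - 9)/(-9 + 3) = 3. At x=-3: Q = (1·(-3) - 9)/(-3 + 9) = -2
Result: 3/(x + 9) - 2/(x + 3)


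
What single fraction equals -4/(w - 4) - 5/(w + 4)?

Common denominator (w - 4)(w + 4). Numerator: -4(w + 4) - 5(w - 4) = (-4w - 16) - (5w - 20) = -9w + 4
Result: (-9w + 4)/[(w - 4)(w + 4)]


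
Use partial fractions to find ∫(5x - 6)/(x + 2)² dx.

Decompose: α = 5, β = 5·(-2) - 6 = -16, so (5x - 6)/(x + 2)² = 5/(x + 2) - 16/(x + 2)². Integrate: ∫ α/(x + 2) dx = 5 ln|(x + 2)|; ∫ β/(x + 2)² dx = 16/(x + 2). Sum: 5 ln|(x + 2)| + 16/(x + 2) + C


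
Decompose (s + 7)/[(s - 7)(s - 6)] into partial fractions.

At s=7: A = (1·7 + 7)/(7 - 6) = 14. At s=6: B = (1·6 + 7)/(6 - 7) = -13
Result: 14/(s - 7) - 13/(s - 6)


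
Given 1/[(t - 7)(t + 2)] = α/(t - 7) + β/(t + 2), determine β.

Cover-up at t = -2: β = 1/(-2 - 7) = -1/9


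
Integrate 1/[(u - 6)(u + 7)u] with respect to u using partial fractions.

Cover-up: α = 1/78, β = 1/91, γ = -1/42. Decomposition: (1/78)/(u - 6) + (1/91)/(u + 7) - (1/42)/u. Integrate each term: (1/78) ln|(u - 6)| + (1/91) ln|(u + 7)| - (1/42) ln|u| + C


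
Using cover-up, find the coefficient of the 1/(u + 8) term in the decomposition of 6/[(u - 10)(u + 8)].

Cover (u + 8), set u=-8: 6/((u - 10) at u=-8) = 6/(-18) = -1/3


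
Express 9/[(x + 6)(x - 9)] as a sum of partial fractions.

9/(x + 6)(x - 9) = A/(x + 6) + B/(x - 9). A = 9/(-6 - 9) = -3/5, B = 9/(9 + 6) = 3/5
Result: (-3/5)/(x + 6) + (3/5)/(x - 9)


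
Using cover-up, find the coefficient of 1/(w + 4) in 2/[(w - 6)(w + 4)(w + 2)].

Cover (w + 4), set w=-4: 2/[(-4 - 6)(-4 + 2)] = 1/10


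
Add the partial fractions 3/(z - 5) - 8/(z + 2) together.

Common denominator (z - 5)(z + 2). Numerator: 3(z + 2) - 8(z - 5) = (3z + 6) - (8z - 40) = -5z + 46
Result: (-5z + 46)/[(z - 5)(z + 2)]


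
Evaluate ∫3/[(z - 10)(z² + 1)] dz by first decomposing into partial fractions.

Cover-up at z=10: A = 3/(10²+1) = 3/101. Coeff matching: B = -3/101, C = -30/101. Decomposition: (3/101)/(z - 10) - ((3/101)z + 30/101)/(z² + 1). Integrate: linear → ln, quadratic → (1/2)ln + arctan: (3/101) ln|(z - 10)| - (3/202) ln(z² + 1) - (30/101) arctan(z) + C


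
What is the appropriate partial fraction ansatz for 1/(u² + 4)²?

Repeated quadratic factor: (αu + β)/(u² + 4) + (γu + δ)/(u² + 4)²


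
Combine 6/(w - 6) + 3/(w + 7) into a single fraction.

Common denominator (w - 6)(w + 7). Numerator: 6(w + 7) + 3(w - 6) = (6w + 42) + (3w - 18) = 9w + 24
Result: (9w + 24)/[(w - 6)(w + 7)]


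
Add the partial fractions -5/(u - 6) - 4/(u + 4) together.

Common denominator (u - 6)(u + 4). Numerator: -5(u + 4) - 4(u - 6) = (-5u - 20) - (4u - 24) = -9u + 4
Result: (-9u + 4)/[(u - 6)(u + 4)]


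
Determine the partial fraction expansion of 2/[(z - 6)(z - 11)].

2/(z - 6)(z - 11) = A/(z - 6) + B/(z - 11). A = 2/(6 - 11) = -2/5, B = 2/(11 - 6) = 2/5
Result: (-2/5)/(z - 6) + (2/5)/(z - 11)


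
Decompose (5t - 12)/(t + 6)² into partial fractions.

(5t - 12) = α(t + 6) + β. At t = -6: β = 5·(-6) - 12 = -42. Coeff of t: α = 5
Result: 5/(t + 6) - 42/(t + 6)²


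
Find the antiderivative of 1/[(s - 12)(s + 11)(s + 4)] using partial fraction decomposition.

Cover-up: A = 1/368, B = 1/161, C = -1/112. Decomposition: (1/368)/(s - 12) + (1/161)/(s + 11) - (1/112)/(s + 4). Integrate each term: (1/368) ln|(s - 12)| + (1/161) ln|(s + 11)| - (1/112) ln|(s + 4)| + C


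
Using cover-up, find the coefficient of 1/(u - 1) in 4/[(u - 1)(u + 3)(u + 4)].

Cover (u - 1), set u=1: 4/[(1 + 3)(1 + 4)] = 1/5


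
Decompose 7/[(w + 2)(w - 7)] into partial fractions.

7/(w + 2)(w - 7) = P/(w + 2) + Q/(w - 7). P = 7/(-2 - 7) = -7/9, Q = 7/(7 + 2) = 7/9
Result: (-7/9)/(w + 2) + (7/9)/(w - 7)


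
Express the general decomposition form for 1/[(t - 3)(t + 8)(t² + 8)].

Two linear + quadratic: A/(t - 3) + B/(t + 8) + (Ct + D)/(t² + 8)


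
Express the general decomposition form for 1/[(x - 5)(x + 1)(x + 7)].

Three distinct linear factors: A/(x - 5) + B/(x + 1) + C/(x + 7)


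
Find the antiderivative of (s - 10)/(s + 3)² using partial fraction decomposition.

Decompose: P = 1, Q = 1·(-3) - 10 = -13, so (s - 10)/(s + 3)² = 1/(s + 3) - 13/(s + 3)². Integrate: ∫ P/(s + 3) ds = ln|(s + 3)|; ∫ Q/(s + 3)² ds = 13/(s + 3). Sum: ln|(s + 3)| + 13/(s + 3) + C


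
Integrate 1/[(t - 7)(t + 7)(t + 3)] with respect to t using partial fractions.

Cover-up: α = 1/140, β = 1/56, γ = -1/40. Decomposition: (1/140)/(t - 7) + (1/56)/(t + 7) - (1/40)/(t + 3). Integrate each term: (1/140) ln|(t - 7)| + (1/56) ln|(t + 7)| - (1/40) ln|(t + 3)| + C


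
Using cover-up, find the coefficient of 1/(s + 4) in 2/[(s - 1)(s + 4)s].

Cover (s + 4), set s=-4: 2/[(-4 - 1)(-4 - 0)] = 1/10


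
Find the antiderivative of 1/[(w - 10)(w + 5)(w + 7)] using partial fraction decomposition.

Cover-up: P = 1/255, Q = -1/30, R = 1/34. Decomposition: (1/255)/(w - 10) - (1/30)/(w + 5) + (1/34)/(w + 7). Integrate each term: (1/255) ln|(w - 10)| - (1/30) ln|(w + 5)| + (1/34) ln|(w + 7)| + C


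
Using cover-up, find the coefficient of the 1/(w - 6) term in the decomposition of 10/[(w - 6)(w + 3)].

Cover (w - 6), set w=6: 10/((w + 3) at w=6) = 10/(9) = 10/9


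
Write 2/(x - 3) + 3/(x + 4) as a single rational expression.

Common denominator (x - 3)(x + 4). Numerator: 2(x + 4) + 3(x - 3) = (2x + 8) + (3x - 9) = 5x - 1
Result: (5x - 1)/[(x - 3)(x + 4)]


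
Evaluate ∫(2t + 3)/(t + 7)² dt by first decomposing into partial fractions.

Decompose: A = 2, B = 2·(-7) + 3 = -11, so (2t + 3)/(t + 7)² = 2/(t + 7) - 11/(t + 7)². Integrate: ∫ A/(t + 7) dt = 2 ln|(t + 7)|; ∫ B/(t + 7)² dt = 11/(t + 7). Sum: 2 ln|(t + 7)| + 11/(t + 7) + C


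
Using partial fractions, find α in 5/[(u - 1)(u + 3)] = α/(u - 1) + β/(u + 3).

Cover-up at u = 1: α = 5/(1 + 3) = 5/4


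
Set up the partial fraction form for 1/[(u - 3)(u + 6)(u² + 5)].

Two linear + quadratic: A/(u - 3) + B/(u + 6) + (Cu + D)/(u² + 5)


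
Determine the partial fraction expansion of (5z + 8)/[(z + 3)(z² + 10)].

At z=-3: P = (5·(-3) + 8)/((-3)² + 10) = -7/19. Q = -P = 7/19, R = 5 - (-3)·P = 74/19
Result: (-7/19)/(z + 3) + ((7/19)z + 74/19)/(z² + 10)


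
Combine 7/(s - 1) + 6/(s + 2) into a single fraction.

Common denominator (s - 1)(s + 2). Numerator: 7(s + 2) + 6(s - 1) = (7s + 14) + (6s - 6) = 13s + 8
Result: (13s + 8)/[(s - 1)(s + 2)]


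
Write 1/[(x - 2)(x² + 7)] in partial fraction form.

Cover-up at x = 2: α = 1/(2² + 7) = 1/11. Then β = -α = -1/11, γ = -α·(0 + 2) = -2/11
Result: (1/11)/(x - 2) - ((1/11)x + 2/11)/(x² + 7)


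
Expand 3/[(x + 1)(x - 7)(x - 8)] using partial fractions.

Using cover-up method: α = 1/24, β = -3/8, γ = 1/3
Result: (1/24)/(x + 1) - (3/8)/(x - 7) + (1/3)/(x - 8)


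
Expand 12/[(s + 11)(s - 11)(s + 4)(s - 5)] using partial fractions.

Using Heaviside cover-up: (-3/616)/(s + 11) + (1/165)/(s - 11) + (4/315)/(s + 4) - (1/72)/(s - 5)


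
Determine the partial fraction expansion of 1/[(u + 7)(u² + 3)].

Cover-up at u = -7: A = 1/((-7)² + 3) = 1/52. Then B = -A = -1/52, C = -A·(0 - 7) = 7/52
Result: (1/52)/(u + 7) - ((1/52)u - 7/52)/(u² + 3)


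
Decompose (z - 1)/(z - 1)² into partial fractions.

(z - 1) = α(z - 1) + β. At z = 1: β = 1·1 - 1 = 0. Coeff of z: α = 1
Result: 1/(z - 1)


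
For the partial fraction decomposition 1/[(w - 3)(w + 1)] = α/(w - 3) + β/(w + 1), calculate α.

Cover-up at w = 3: α = 1/(3 + 1) = 1/4


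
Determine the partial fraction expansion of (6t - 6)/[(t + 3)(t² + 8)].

At t=-3: A = (6·(-3) - 6)/((-3)² + 8) = -24/17. B = -A = 24/17, C = 6 - (-3)·A = 30/17
Result: (-24/17)/(t + 3) + ((24/17)t + 30/17)/(t² + 8)


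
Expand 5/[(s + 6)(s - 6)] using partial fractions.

5/(s + 6)(s - 6) = A/(s + 6) + B/(s - 6). A = 5/(-6 - 6) = -5/12, B = 5/(6 + 6) = 5/12
Result: (-5/12)/(s + 6) + (5/12)/(s - 6)


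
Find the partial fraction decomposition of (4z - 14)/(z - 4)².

(4z - 14) = α(z - 4) + β. At z = 4: β = 4·4 - 14 = 2. Coeff of z: α = 4
Result: 4/(z - 4) + 2/(z - 4)²


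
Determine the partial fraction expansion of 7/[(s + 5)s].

7/(s + 5)s = α/(s + 5) + β/s. α = 7/(-5 - 0) = -7/5, β = 7/(0 + 5) = 7/5
Result: (-7/5)/(s + 5) + (7/5)/s


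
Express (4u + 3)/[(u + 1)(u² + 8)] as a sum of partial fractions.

At u=-1: α = (4·(-1) + 3)/((-1)² + 8) = -1/9. β = -α = 1/9, γ = 4 - (-1)·α = 35/9
Result: (-1/9)/(u + 1) + ((1/9)u + 35/9)/(u² + 8)


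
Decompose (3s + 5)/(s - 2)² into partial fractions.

(3s + 5) = α(s - 2) + β. At s = 2: β = 3·2 + 5 = 11. Coeff of s: α = 3
Result: 3/(s - 2) + 11/(s - 2)²


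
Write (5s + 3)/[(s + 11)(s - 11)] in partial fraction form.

At s=-11: P = (5·(-11) + 3)/(-11 - 11) = 26/11. At s=11: Q = (5·11 + 3)/(11 + 11) = 29/11
Result: (26/11)/(s + 11) + (29/11)/(s - 11)


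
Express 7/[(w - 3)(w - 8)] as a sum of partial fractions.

7/(w - 3)(w - 8) = A/(w - 3) + B/(w - 8). A = 7/(3 - 8) = -7/5, B = 7/(8 - 3) = 7/5
Result: (-7/5)/(w - 3) + (7/5)/(w - 8)


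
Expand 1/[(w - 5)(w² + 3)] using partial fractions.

Cover-up at w = 5: A = 1/(5² + 3) = 1/28. Then B = -A = -1/28, C = -A·(0 + 5) = -5/28
Result: (1/28)/(w - 5) - ((1/28)w + 5/28)/(w² + 3)


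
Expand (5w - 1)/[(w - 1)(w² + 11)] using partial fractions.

At w=1: P = (5·1 - 1)/(1² + 11) = 1/3. Q = -P = -1/3, R = 5 - 1·P = 14/3
Result: (1/3)/(w - 1) - ((1/3)w - 14/3)/(w² + 11)


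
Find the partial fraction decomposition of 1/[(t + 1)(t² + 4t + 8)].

Cover-up at t = -1: P = 1/((-1)² + 4·(-1) + 8) = 1/5. Then Q = -P = -1/5, R = -P·(4 - 1) = -3/5
Result: (1/5)/(t + 1) - ((1/5)t + 3/5)/(t² + 4t + 8)


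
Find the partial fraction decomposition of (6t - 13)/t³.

(6t - 13) = At² + Bt + C. At t = 0: C = 6·0 - 13 = -13. Coefficients: A = 0, B = 6
Result: 6/t² - 13/t³


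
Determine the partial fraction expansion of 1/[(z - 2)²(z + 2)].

Cover-up at z=-2: γ = 1/(-2 - 2)² = 1/16. Cover-up at z=2: β = 1/(2 + 2) = 1/4. Comparing z² coeff: α = -γ = -1/16
Result: (-1/16)/(z - 2) + (1/4)/(z - 2)² + (1/16)/(z + 2)


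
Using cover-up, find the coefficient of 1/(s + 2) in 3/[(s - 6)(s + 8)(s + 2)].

Cover (s + 2), set s=-2: 3/[(-2 - 6)(-2 + 8)] = -1/16


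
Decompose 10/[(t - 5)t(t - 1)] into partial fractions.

Using cover-up method: P = 1/2, Q = 2, R = -5/2
Result: (1/2)/(t - 5) + 2/t - (5/2)/(t - 1)


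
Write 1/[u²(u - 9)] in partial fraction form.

Cover-up at u=9: C = 1/(9 - 0)² = 1/81. Cover-up at u=0: B = 1/(0 - 9) = -1/9. Comparing u² coeff: A = -C = -1/81
Result: (-1/81)/u - (1/9)/u² + (1/81)/(u - 9)


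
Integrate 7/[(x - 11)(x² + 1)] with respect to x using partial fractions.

Cover-up at x=11: A = 7/(11²+1) = 7/122. Coeff matching: B = -7/122, C = -77/122. Decomposition: (7/122)/(x - 11) - ((7/122)x + 77/122)/(x² + 1). Integrate: linear → ln, quadratic → (1/2)ln + arctan: (7/122) ln|(x - 11)| - (7/244) ln(x² + 1) - (77/122) arctan(x) + C


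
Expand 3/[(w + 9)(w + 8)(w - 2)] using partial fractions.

Using cover-up method: α = 3/11, β = -3/10, γ = 3/110
Result: (3/11)/(w + 9) - (3/10)/(w + 8) + (3/110)/(w - 2)


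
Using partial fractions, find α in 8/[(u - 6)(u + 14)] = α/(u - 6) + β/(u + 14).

Cover-up at u = 6: α = 8/(6 + 14) = 8/20 = 2/5


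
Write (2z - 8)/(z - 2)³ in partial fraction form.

(2z - 8) = α(z - 2)² + β(z - 2) + γ. At z = 2: γ = 2·2 - 8 = -4. Coefficients: α = 0, β = 2
Result: 2/(z - 2)² - 4/(z - 2)³


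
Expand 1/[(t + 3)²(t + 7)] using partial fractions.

Cover-up at t=-7: γ = 1/(-7 + 3)² = 1/16. Cover-up at t=-3: β = 1/(-3 + 7) = 1/4. Comparing t² coeff: α = -γ = -1/16
Result: (-1/16)/(t + 3) + (1/4)/(t + 3)² + (1/16)/(t + 7)


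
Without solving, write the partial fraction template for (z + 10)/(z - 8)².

Repeated linear factor: A/(z - 8) + B/(z - 8)²


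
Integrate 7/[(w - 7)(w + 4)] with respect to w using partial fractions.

Decompose: 7/[(w - 7)(w + 4)] = (7/11)/(w - 7) - (7/11)/(w + 4). Integrate each term: (7/11) ln|(w - 7)| - (7/11) ln|(w + 4)| + C


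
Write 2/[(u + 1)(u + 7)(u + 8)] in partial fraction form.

Using cover-up method: α = 1/21, β = -1/3, γ = 2/7
Result: (1/21)/(u + 1) - (1/3)/(u + 7) + (2/7)/(u + 8)


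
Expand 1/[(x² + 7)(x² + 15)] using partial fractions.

Coefficient matching gives P = R = 0, Q = 1/(15-7) = 1/8, S = -Q = -1/8
Result: (1/8)/(x² + 7) - (1/8)/(x² + 15)


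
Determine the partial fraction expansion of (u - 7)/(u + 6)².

(u - 7) = A(u + 6) + B. At u = -6: B = 1·(-6) - 7 = -13. Coeff of u: A = 1
Result: 1/(u + 6) - 13/(u + 6)²


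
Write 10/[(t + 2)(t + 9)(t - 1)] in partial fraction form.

Using cover-up method: P = -10/21, Q = 1/7, R = 1/3
Result: (-10/21)/(t + 2) + (1/7)/(t + 9) + (1/3)/(t - 1)


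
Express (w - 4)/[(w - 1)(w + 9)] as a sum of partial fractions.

At w=1: A = (1·1 - 4)/(1 + 9) = -3/10. At w=-9: B = (1·(-9) - 4)/(-9 - 1) = 13/10
Result: (-3/10)/(w - 1) + (13/10)/(w + 9)


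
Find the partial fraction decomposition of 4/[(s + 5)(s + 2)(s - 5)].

Using cover-up method: A = 2/15, B = -4/21, C = 2/35
Result: (2/15)/(s + 5) - (4/21)/(s + 2) + (2/35)/(s - 5)


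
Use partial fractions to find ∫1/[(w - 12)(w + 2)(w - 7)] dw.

Cover-up: P = 1/70, Q = 1/126, R = -1/45. Decomposition: (1/70)/(w - 12) + (1/126)/(w + 2) - (1/45)/(w - 7). Integrate each term: (1/70) ln|(w - 12)| + (1/126) ln|(w + 2)| - (1/45) ln|(w - 7)| + C


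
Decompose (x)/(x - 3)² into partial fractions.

(x) = P(x - 3) + Q. At x = 3: Q = 1·3 + 0 = 3. Coeff of x: P = 1
Result: 1/(x - 3) + 3/(x - 3)²


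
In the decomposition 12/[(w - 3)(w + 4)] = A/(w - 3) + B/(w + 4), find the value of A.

Cover-up at w = 3: A = 12/(3 + 4) = 12/7


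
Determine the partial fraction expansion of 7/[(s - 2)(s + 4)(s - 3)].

Using cover-up method: α = -7/6, β = 1/6, γ = 1
Result: (-7/6)/(s - 2) + (1/6)/(s + 4) + 1/(s - 3)


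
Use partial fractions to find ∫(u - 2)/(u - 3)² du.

Decompose: P = 1, Q = 1·3 - 2 = 1, so (u - 2)/(u - 3)² = 1/(u - 3) + 1/(u - 3)². Integrate: ∫ P/(u - 3) du = ln|(u - 3)|; ∫ Q/(u - 3)² du = -1/(u - 3). Sum: ln|(u - 3)| - 1/(u - 3) + C


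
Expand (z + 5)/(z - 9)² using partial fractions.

(z + 5) = α(z - 9) + β. At z = 9: β = 1·9 + 5 = 14. Coeff of z: α = 1
Result: 1/(z - 9) + 14/(z - 9)²


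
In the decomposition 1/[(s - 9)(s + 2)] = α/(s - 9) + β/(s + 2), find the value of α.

Cover-up at s = 9: α = 1/(9 + 2) = 1/11


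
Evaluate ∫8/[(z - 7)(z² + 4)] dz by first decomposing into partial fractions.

Cover-up at z=7: A = 8/(7²+4) = 8/53. Coeff matching: B = -8/53, C = -56/53. Decomposition: (8/53)/(z - 7) - ((8/53)z + 56/53)/(z² + 4). Integrate: linear → ln, quadratic → (1/2)ln + arctan: (8/53) ln|(z - 7)| - (4/53) ln(z² + 4) - (28/53) arctan(z/2) + C


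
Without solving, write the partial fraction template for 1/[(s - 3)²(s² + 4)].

Repeated linear + quadratic: A/(s - 3) + B/(s - 3)² + (Cs + D)/(s² + 4)


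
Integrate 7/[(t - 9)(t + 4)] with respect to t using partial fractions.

Decompose: 7/[(t - 9)(t + 4)] = (7/13)/(t - 9) - (7/13)/(t + 4). Integrate each term: (7/13) ln|(t - 9)| - (7/13) ln|(t + 4)| + C


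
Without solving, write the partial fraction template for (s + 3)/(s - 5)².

Repeated linear factor: A/(s - 5) + B/(s - 5)²


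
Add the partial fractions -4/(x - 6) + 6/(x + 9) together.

Common denominator (x - 6)(x + 9). Numerator: -4(x + 9) + 6(x - 6) = (-4x - 36) + (6x - 36) = 2x - 72
Result: (2x - 72)/[(x - 6)(x + 9)]


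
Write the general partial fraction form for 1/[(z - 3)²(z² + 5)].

Repeated linear + quadratic: A/(z - 3) + B/(z - 3)² + (Cz + D)/(z² + 5)


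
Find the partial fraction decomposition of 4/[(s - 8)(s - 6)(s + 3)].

Using cover-up method: P = 2/11, Q = -2/9, R = 4/99
Result: (2/11)/(s - 8) - (2/9)/(s - 6) + (4/99)/(s + 3)


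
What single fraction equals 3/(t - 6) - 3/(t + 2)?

Common denominator (t - 6)(t + 2). Numerator: 3(t + 2) - 3(t - 6) = (3t + 6) - (3t - 18) = 24
Result: (24)/[(t - 6)(t + 2)]


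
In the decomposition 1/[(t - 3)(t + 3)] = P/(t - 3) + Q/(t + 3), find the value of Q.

Cover-up at t = -3: Q = 1/(-3 - 3) = -1/6


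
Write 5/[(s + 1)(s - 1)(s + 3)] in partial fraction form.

Using cover-up method: α = -5/4, β = 5/8, γ = 5/8
Result: (-5/4)/(s + 1) + (5/8)/(s - 1) + (5/8)/(s + 3)


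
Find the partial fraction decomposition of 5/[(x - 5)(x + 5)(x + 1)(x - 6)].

Using Heaviside cover-up: (-1/12)/(x - 5) - (1/88)/(x + 5) + (5/168)/(x + 1) + (5/77)/(x - 6)


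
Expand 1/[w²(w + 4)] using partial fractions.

Cover-up at w=-4: γ = 1/(-4 - 0)² = 1/16. Cover-up at w=0: β = 1/(0 + 4) = 1/4. Comparing w² coeff: α = -γ = -1/16
Result: (-1/16)/w + (1/4)/w² + (1/16)/(w + 4)


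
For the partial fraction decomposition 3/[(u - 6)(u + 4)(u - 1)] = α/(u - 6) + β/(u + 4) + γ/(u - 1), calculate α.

Cover-up at u = 6: α = 3/[(6 + 4)(6 - 1)] = 3/[(10)(5)] = 3/50


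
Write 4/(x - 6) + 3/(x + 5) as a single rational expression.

Common denominator (x - 6)(x + 5). Numerator: 4(x + 5) + 3(x - 6) = (4x + 20) + (3x - 18) = 7x + 2
Result: (7x + 2)/[(x - 6)(x + 5)]


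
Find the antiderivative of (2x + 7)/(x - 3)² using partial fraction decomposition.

Decompose: α = 2, β = 2·3 + 7 = 13, so (2x + 7)/(x - 3)² = 2/(x - 3) + 13/(x - 3)². Integrate: ∫ α/(x - 3) dx = 2 ln|(x - 3)|; ∫ β/(x - 3)² dx = -13/(x - 3). Sum: 2 ln|(x - 3)| - 13/(x - 3) + C


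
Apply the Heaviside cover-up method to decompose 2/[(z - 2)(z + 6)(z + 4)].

Cover (z - 2), z=2: A = 2/[(2 + 6)(2 + 4)] = 1/24. Cover (z + 6), z=-6: B = 2/[(-6 - 2)(-6 + 4)] = 1/8. Cover (z + 4), z=-4: C = 2/[(-4 - 2)(-4 + 6)] = -1/6.
Result: (1/24)/(z - 2) + (1/8)/(z + 6) - (1/6)/(z + 4)


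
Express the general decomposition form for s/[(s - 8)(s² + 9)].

Linear + irreducible quadratic: P/(s - 8) + (Qs + R)/(s² + 9)


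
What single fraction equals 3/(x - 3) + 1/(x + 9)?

Common denominator (x - 3)(x + 9). Numerator: 3(x + 9) + 1(x - 3) = (3x + 27) + (x - 3) = 4x + 24
Result: (4x + 24)/[(x - 3)(x + 9)]


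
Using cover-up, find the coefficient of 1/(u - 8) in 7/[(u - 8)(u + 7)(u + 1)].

Cover (u - 8), set u=8: 7/[(8 + 7)(8 + 1)] = 7/135


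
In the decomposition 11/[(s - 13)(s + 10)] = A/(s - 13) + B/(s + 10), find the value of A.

Cover-up at s = 13: A = 11/(13 + 10) = 11/23


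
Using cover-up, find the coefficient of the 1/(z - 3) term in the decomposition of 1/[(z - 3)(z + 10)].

Cover (z - 3), set z=3: 1/((z + 10) at z=3) = 1/(13) = 1/13


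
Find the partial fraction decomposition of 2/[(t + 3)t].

2/(t + 3)t = α/(t + 3) + β/t. α = 2/(-3 - 0) = -2/3, β = 2/(0 + 3) = 2/3
Result: (-2/3)/(t + 3) + (2/3)/t


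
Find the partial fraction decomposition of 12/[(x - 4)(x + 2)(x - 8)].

Using cover-up method: α = -1/2, β = 1/5, γ = 3/10
Result: (-1/2)/(x - 4) + (1/5)/(x + 2) + (3/10)/(x - 8)


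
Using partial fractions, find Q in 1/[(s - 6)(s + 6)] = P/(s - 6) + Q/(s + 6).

Cover-up at s = -6: Q = 1/(-6 - 6) = -1/12


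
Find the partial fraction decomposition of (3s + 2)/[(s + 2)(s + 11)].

At s=-2: A = (3·(-2) + 2)/(-2 + 11) = -4/9. At s=-11: B = (3·(-11) + 2)/(-11 + 2) = 31/9
Result: (-4/9)/(s + 2) + (31/9)/(s + 11)


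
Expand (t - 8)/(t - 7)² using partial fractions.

(t - 8) = α(t - 7) + β. At t = 7: β = 1·7 - 8 = -1. Coeff of t: α = 1
Result: 1/(t - 7) - 1/(t - 7)²


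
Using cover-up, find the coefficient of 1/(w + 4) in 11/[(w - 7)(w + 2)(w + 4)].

Cover (w + 4), set w=-4: 11/[(-4 - 7)(-4 + 2)] = 1/2


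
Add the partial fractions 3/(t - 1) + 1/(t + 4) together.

Common denominator (t - 1)(t + 4). Numerator: 3(t + 4) + 1(t - 1) = (3t + 12) + (t - 1) = 4t + 11
Result: (4t + 11)/[(t - 1)(t + 4)]


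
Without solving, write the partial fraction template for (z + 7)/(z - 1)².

Repeated linear factor: α/(z - 1) + β/(z - 1)²


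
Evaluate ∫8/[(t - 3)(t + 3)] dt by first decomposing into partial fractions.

Decompose: 8/[(t - 3)(t + 3)] = (4/3)/(t - 3) - (4/3)/(t + 3). Integrate each term: (4/3) ln|(t - 3)| - (4/3) ln|(t + 3)| + C


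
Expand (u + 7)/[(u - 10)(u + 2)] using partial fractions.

At u=10: α = (1·10 + 7)/(10 + 2) = 17/12. At u=-2: β = (1·(-2) + 7)/(-2 - 10) = -5/12
Result: (17/12)/(u - 10) - (5/12)/(u + 2)


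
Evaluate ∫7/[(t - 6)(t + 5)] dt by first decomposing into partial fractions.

Decompose: 7/[(t - 6)(t + 5)] = (7/11)/(t - 6) - (7/11)/(t + 5). Integrate each term: (7/11) ln|(t - 6)| - (7/11) ln|(t + 5)| + C


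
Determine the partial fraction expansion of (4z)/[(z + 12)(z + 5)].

At z=-12: A = (4·(-12) + 0)/(-12 + 5) = 48/7. At z=-5: B = (4·(-5) + 0)/(-5 + 12) = -20/7
Result: (48/7)/(z + 12) - (20/7)/(z + 5)


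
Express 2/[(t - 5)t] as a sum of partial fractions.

2/(t - 5)t = P/(t - 5) + Q/t. P = 2/(5 - 0) = 2/5, Q = 2/(0 - 5) = -2/5
Result: (2/5)/(t - 5) - (2/5)/t


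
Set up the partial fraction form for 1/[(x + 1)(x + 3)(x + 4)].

Three distinct linear factors: A/(x + 1) + B/(x + 3) + C/(x + 4)


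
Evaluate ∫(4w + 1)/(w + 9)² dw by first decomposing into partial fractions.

Decompose: α = 4, β = 4·(-9) + 1 = -35, so (4w + 1)/(w + 9)² = 4/(w + 9) - 35/(w + 9)². Integrate: ∫ α/(w + 9) dw = 4 ln|(w + 9)|; ∫ β/(w + 9)² dw = 35/(w + 9). Sum: 4 ln|(w + 9)| + 35/(w + 9) + C


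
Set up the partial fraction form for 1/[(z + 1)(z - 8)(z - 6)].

Three distinct linear factors: α/(z + 1) + β/(z - 8) + γ/(z - 6)


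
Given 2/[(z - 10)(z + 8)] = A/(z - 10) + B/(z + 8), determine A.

Cover-up at z = 10: A = 2/(10 + 8) = 2/18 = 1/9


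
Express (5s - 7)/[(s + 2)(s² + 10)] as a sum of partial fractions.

At s=-2: α = (5·(-2) - 7)/((-2)² + 10) = -17/14. β = -α = 17/14, γ = 5 - (-2)·α = 18/7
Result: (-17/14)/(s + 2) + ((17/14)s + 18/7)/(s² + 10)


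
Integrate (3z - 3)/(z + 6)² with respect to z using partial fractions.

Decompose: α = 3, β = 3·(-6) - 3 = -21, so (3z - 3)/(z + 6)² = 3/(z + 6) - 21/(z + 6)². Integrate: ∫ α/(z + 6) dz = 3 ln|(z + 6)|; ∫ β/(z + 6)² dz = 21/(z + 6). Sum: 3 ln|(z + 6)| + 21/(z + 6) + C


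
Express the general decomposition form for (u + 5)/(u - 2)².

Repeated linear factor: P/(u - 2) + Q/(u - 2)²


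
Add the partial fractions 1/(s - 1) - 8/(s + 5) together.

Common denominator (s - 1)(s + 5). Numerator: 1(s + 5) - 8(s - 1) = (s + 5) - (8s - 8) = -7s + 13
Result: (-7s + 13)/[(s - 1)(s + 5)]


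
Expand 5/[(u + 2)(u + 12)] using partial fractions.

5/(u + 2)(u + 12) = A/(u + 2) + B/(u + 12). A = 5/(-2 + 12) = 1/2, B = 5/(-12 + 2) = -1/2
Result: (1/2)/(u + 2) - (1/2)/(u + 12)


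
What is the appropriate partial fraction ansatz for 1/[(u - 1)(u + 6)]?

Distinct linear factors: A/(u - 1) + B/(u + 6)


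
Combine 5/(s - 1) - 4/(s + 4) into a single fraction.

Common denominator (s - 1)(s + 4). Numerator: 5(s + 4) - 4(s - 1) = (5s + 20) - (4s - 4) = s + 24
Result: (s + 24)/[(s - 1)(s + 4)]


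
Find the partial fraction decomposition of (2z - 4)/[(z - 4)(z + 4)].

At z=4: P = (2·4 - 4)/(4 + 4) = 1/2. At z=-4: Q = (2·(-4) - 4)/(-4 - 4) = 3/2
Result: (1/2)/(z - 4) + (3/2)/(z + 4)


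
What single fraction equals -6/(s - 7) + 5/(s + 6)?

Common denominator (s - 7)(s + 6). Numerator: -6(s + 6) + 5(s - 7) = (-6s - 36) + (5s - 35) = -s - 71
Result: (-s - 71)/[(s - 7)(s + 6)]


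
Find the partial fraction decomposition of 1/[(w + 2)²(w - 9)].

Cover-up at w=9: R = 1/(9 + 2)² = 1/121. Cover-up at w=-2: Q = 1/(-2 - 9) = -1/11. Comparing w² coeff: P = -R = -1/121
Result: (-1/121)/(w + 2) - (1/11)/(w + 2)² + (1/121)/(w - 9)


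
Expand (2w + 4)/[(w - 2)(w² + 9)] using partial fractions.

At w=2: α = (2·2 + 4)/(2² + 9) = 8/13. β = -α = -8/13, γ = 2 - 2·α = 10/13
Result: (8/13)/(w - 2) - ((8/13)w - 10/13)/(w² + 9)


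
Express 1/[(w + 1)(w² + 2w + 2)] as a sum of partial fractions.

Cover-up at w = -1: α = 1/((-1)² + 2·(-1) + 2) = 1. Then β = -α = -1, γ = -α·(2 - 1) = -1
Result: 1/(w + 1) - (w + 1)/(w² + 2w + 2)


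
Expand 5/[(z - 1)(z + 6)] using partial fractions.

5/(z - 1)(z + 6) = P/(z - 1) + Q/(z + 6). P = 5/(1 + 6) = 5/7, Q = 5/(-6 - 1) = -5/7
Result: (5/7)/(z - 1) - (5/7)/(z + 6)


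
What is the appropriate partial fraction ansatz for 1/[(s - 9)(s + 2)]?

Distinct linear factors: P/(s - 9) + Q/(s + 2)
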